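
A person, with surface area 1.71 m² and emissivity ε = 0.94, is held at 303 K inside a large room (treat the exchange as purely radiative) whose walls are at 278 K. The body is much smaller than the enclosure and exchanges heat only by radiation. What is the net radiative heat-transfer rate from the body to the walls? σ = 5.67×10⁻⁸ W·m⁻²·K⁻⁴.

P_net ≈ 224 W

For a small grey body in a large enclosure: P_net = εσA(T_body⁴ − T_wall⁴).
A = 1.71 m²; T_body⁴ − T_wall⁴ = 8.429×10⁹ − 5.973×10⁹ = 2.456×10⁹ K⁴.
|P_net| = 0.94·5.67×10⁻⁸·1.710·2.456×10⁹.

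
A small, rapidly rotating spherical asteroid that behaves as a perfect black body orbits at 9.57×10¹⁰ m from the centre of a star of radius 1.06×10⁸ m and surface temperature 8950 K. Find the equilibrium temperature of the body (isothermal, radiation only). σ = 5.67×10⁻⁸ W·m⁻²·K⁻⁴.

T ≈ 211 K

The star's surface emits σT_*⁴; at distance d the flux is S = σT_*⁴(R_*/d)².
S = 5.67×10⁻⁸·(8950)⁴·(1.06×10⁸/9.57×10¹⁰)² = 446.3 W/m².
For an isothermal sphere T⁴ = (1−a)S/(4σ) = 1.968×10⁹ K⁴.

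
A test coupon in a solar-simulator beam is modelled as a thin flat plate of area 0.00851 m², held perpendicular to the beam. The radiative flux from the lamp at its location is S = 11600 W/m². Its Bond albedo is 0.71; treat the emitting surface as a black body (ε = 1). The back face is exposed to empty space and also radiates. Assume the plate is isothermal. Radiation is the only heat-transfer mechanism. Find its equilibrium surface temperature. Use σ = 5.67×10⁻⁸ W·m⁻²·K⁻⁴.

At equilibrium, absorbed power = emitted power.
Absorbing cross-section = A = 0.008510 m²; emitting surface = 2A = 0.01702 m² (ratio 2).
(1−a)S·A_cross = εσ·A_surf·T⁴  ⇒  T⁴ = (1−a)S/(2σ).
T⁴ = 0.290·11600/(2·5.67×10⁻⁸) = 2.966×10¹⁰ K⁴.
T = (2.966×10¹⁰)^(1/4).

T ≈ 415 K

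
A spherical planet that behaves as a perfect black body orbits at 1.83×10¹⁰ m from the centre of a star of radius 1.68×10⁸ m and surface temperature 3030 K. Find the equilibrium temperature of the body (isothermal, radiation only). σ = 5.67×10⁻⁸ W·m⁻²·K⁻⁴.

T ≈ 205 K

The star's surface emits σT_*⁴; at distance d the flux is S = σT_*⁴(R_*/d)².
S = 5.67×10⁻⁸·(3030)⁴·(1.68×10⁸/1.83×10¹⁰)² = 402.8 W/m².
For an isothermal sphere T⁴ = (1−a)S/(4σ) = 1.776×10⁹ K⁴.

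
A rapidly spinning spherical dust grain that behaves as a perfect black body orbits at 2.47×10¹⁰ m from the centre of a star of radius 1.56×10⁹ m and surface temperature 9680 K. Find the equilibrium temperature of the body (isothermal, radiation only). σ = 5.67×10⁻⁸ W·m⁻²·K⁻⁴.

The star's surface emits σT_*⁴; at distance d the flux is S = σT_*⁴(R_*/d)².
S = 5.67×10⁻⁸·(9680)⁴·(1.56×10⁹/2.47×10¹⁰)² = 1.986×10⁶ W/m².
For an isothermal sphere T⁴ = (1−a)S/(4σ) = 8.756×10¹² K⁴.

T ≈ 1720 K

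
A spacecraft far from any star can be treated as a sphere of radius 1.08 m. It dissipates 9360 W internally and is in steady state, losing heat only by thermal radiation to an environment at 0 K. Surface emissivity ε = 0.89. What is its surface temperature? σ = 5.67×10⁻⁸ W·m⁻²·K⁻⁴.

Steady state: internal power = radiated power, P = εσA T⁴.
Radiating area A = 4πr² = 14.66 m².
T⁴ = P/(εσA) = 9360/(0.89·5.67×10⁻⁸·14.66) = 1.265×10¹⁰ K⁴.
T = (1.265×10¹⁰)^(1/4).

T ≈ 335 K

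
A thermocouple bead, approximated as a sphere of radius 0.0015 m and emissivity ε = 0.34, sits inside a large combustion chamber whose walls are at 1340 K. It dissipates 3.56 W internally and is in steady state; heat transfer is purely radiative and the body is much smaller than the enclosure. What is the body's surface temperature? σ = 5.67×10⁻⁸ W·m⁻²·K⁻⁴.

For a small grey body in a large enclosure, net radiated power = εσA(T⁴ − T_w⁴).
Steady state: P = εσA(T⁴ − T_w⁴) with A = 4πr² = 2.827×10⁻⁵ m².
T⁴ = P/(εσA) + T_w⁴ = 3.56/(0.34·5.67×10⁻⁸·2.827×10⁻⁵) + (1340)⁴
    = 6.531×10¹² + 3.224×10¹² = 9.755×10¹² K⁴.

T ≈ 1770 K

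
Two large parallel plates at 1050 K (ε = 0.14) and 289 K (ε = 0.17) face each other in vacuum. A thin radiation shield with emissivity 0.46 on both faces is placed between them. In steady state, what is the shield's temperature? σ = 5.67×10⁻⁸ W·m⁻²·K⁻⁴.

T_s ≈ 866 K

In steady state the net flux on the hot side equals that on the cold side.
σ(T₁⁴−T_s⁴)/D₁ = σ(T_s⁴−T₂⁴)/D₂, with D₁ = 1/ε₁+1/ε_s−1 = 8.317, D₂ = 1/ε_s+1/ε₂−1 = 7.056.
Solve for T_s⁴: T_s⁴ = (D₂·T₁⁴ + D₁·T₂⁴)/(D₁+D₂) = 5.617×10¹¹ K⁴.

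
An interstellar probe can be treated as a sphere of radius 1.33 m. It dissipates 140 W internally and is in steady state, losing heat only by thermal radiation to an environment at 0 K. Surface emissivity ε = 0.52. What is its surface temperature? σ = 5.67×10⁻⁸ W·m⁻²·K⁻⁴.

Steady state: internal power = radiated power, P = εσA T⁴.
Radiating area A = 4πr² = 22.23 m².
T⁴ = P/(εσA) = 140/(0.52·5.67×10⁻⁸·22.23) = 2.136×10⁸ K⁴.
T = (2.136×10⁸)^(1/4).

T ≈ 121 K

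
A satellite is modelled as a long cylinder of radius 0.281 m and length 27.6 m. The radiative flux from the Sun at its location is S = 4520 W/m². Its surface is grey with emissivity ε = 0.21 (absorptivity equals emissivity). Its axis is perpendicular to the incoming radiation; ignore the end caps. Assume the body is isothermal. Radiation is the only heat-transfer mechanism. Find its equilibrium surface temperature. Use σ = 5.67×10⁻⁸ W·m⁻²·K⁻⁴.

T ≈ 399 K

At equilibrium, absorbed power = emitted power.
Absorbing cross-section = 2rL = 15.51 m²; emitting surface = 2πrL = 48.73 m² (ratio π).
εS·A_cross = εσ·A_surf·T⁴  ⇒  T⁴ = S/(πσ)   (ε cancels).
T⁴ = 4520/(π·5.67×10⁻⁸) = 2.537×10¹⁰ K⁴.
T = (2.537×10¹⁰)^(1/4).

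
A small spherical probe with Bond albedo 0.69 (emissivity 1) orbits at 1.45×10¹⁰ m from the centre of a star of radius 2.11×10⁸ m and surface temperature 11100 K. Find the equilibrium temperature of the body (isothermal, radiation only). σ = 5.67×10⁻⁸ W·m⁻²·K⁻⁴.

T ≈ 706 K

The star's surface emits σT_*⁴; at distance d the flux is S = σT_*⁴(R_*/d)².
S = 5.67×10⁻⁸·(11100)⁴·(2.11×10⁸/1.45×10¹⁰)² = 1.823×10⁵ W/m².
For an isothermal sphere T⁴ = (1−a)S/(4σ) = 2.491×10¹¹ K⁴.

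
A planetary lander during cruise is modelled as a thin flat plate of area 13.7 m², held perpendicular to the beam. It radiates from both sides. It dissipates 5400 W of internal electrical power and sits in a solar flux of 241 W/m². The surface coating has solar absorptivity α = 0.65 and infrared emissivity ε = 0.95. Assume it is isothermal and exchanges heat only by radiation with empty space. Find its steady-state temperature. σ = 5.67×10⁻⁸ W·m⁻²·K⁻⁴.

T ≈ 267 K

At steady state, absorbed solar power + internal power = radiated power.
Absorbed: α·S·A_cross = 0.65·241·13.70 = 2146 W (cross-section A).
Total input = 2146 + 5400 = 7546 W.
Radiated: εσ·A_surf·T⁴ with A_surf = 2A = 27.40 m².
T⁴ = 7546/(0.95·5.67×10⁻⁸·27.40) = 5.113×10⁹ K⁴.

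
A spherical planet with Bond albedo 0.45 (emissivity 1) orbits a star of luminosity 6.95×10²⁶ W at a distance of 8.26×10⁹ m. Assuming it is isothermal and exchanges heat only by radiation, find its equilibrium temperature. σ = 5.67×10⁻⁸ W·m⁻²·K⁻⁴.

First find the stellar flux at distance d: S = L/(4πd²) = 6.95×10²⁶/(4π·(8.26×10⁹)²) = 8.106×10⁵ W/m².
For an isothermal sphere, absorbed (1−a)S·πr² = emitted σ·4πr²·T⁴, so T⁴ = (1−a)S/(4σ).
T⁴ = 0.550·8.106×10⁵/(4·5.67×10⁻⁸) = 1.966×10¹² K⁴.

T ≈ 1180 K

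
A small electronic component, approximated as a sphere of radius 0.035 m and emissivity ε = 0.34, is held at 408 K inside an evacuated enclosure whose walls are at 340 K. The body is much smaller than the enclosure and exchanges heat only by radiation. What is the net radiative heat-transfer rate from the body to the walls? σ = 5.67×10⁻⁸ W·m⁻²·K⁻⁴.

P_net ≈ 4.26 W

For a small grey body in a large enclosure: P_net = εσA(T_body⁴ − T_wall⁴).
A = 4πr² = 0.01539 m²; T_body⁴ − T_wall⁴ = 2.771×10¹⁰ − 1.336×10¹⁰ = 1.435×10¹⁰ K⁴.
|P_net| = 0.34·5.67×10⁻⁸·0.01539·1.435×10¹⁰.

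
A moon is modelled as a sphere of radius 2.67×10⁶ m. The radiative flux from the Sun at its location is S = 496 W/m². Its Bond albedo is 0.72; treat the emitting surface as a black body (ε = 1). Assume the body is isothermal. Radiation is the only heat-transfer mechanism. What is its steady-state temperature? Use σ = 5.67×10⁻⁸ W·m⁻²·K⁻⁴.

T ≈ 157 K

At equilibrium, absorbed power = emitted power.
Absorbing cross-section = πr² = 2.240×10¹³ m²; emitting surface = 4πr² = 8.958×10¹³ m² (ratio 4).
(1−a)S·A_cross = εσ·A_surf·T⁴  ⇒  T⁴ = (1−a)S/(4σ).
T⁴ = 0.280·496/(4·5.67×10⁻⁸) = 6.123×10⁸ K⁴.
T = (6.123×10⁸)^(1/4).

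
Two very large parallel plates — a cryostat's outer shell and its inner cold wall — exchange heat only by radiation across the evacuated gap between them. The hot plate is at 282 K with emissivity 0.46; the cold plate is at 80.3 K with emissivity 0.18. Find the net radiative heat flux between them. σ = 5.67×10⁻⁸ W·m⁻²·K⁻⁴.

For two infinite grey parallel plates, q = σ(T₁⁴ − T₂⁴)/(1/ε₁ + 1/ε₂ − 1).
T₁⁴ − T₂⁴ = 6.324×10⁹ − 4.158×10⁷ = 6.282×10⁹ K⁴.
1/ε₁ + 1/ε₂ − 1 = 2.174 + 5.556 − 1 = 6.729.
q = 5.67×10⁻⁸ × 6.282×10⁹ / 6.729.

q ≈ 52.9 W/m²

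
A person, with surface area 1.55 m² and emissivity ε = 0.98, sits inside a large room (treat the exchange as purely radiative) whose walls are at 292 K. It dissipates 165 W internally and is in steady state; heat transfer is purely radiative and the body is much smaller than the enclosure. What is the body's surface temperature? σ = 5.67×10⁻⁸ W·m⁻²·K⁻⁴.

T ≈ 310 K

For a small grey body in a large enclosure, net radiated power = εσA(T⁴ − T_w⁴).
Steady state: P = εσA(T⁴ − T_w⁴) with A = 1.55 m².
T⁴ = P/(εσA) + T_w⁴ = 165/(0.98·5.67×10⁻⁸·1.550) + (292)⁴
    = 1.916×10⁹ + 7.270×10⁹ = 9.186×10⁹ K⁴.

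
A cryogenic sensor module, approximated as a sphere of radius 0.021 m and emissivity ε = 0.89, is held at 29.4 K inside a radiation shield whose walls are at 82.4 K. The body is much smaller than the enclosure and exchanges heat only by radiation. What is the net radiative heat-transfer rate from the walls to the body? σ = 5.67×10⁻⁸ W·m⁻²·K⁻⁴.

P_net ≈ 0.0127 W

For a small grey body in a large enclosure: P_net = εσA(T_body⁴ − T_wall⁴).
A = 4πr² = 0.005542 m²; T_body⁴ − T_wall⁴ = 7.471×10⁵ − 4.610×10⁷ = -4.535×10⁷ K⁴.
|P_net| = 0.89·5.67×10⁻⁸·0.005542·4.535×10⁷.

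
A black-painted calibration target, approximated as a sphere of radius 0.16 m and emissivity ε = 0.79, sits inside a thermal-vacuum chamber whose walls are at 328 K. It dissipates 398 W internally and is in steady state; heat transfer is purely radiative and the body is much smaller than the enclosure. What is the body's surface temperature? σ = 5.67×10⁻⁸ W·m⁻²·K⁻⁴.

T ≈ 445 K

For a small grey body in a large enclosure, net radiated power = εσA(T⁴ − T_w⁴).
Steady state: P = εσA(T⁴ − T_w⁴) with A = 4πr² = 0.3217 m².
T⁴ = P/(εσA) + T_w⁴ = 398/(0.79·5.67×10⁻⁸·0.3217) + (328)⁴
    = 2.762×10¹⁰ + 1.157×10¹⁰ = 3.919×10¹⁰ K⁴.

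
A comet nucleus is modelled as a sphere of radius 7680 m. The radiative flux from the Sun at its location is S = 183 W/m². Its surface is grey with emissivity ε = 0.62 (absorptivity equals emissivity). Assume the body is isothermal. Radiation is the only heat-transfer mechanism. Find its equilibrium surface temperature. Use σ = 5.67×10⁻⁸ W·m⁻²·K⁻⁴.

At equilibrium, absorbed power = emitted power.
Absorbing cross-section = πr² = 1.853×10⁸ m²; emitting surface = 4πr² = 7.412×10⁸ m² (ratio 4).
εS·A_cross = εσ·A_surf·T⁴  ⇒  T⁴ = S/(4σ)   (ε cancels).
T⁴ = 183/(4·5.67×10⁻⁸) = 8.069×10⁸ K⁴.
T = (8.069×10⁸)^(1/4).

T ≈ 169 K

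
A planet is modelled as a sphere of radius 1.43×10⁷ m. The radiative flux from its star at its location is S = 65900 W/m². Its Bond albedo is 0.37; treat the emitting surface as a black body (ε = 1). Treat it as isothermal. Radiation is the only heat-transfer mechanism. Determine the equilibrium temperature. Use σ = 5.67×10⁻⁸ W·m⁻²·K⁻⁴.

T ≈ 654 K

At equilibrium, absorbed power = emitted power.
Absorbing cross-section = πr² = 6.424×10¹⁴ m²; emitting surface = 4πr² = 2.570×10¹⁵ m² (ratio 4).
(1−a)S·A_cross = εσ·A_surf·T⁴  ⇒  T⁴ = (1−a)S/(4σ).
T⁴ = 0.630·65900/(4·5.67×10⁻⁸) = 1.831×10¹¹ K⁴.
T = (1.831×10¹¹)^(1/4).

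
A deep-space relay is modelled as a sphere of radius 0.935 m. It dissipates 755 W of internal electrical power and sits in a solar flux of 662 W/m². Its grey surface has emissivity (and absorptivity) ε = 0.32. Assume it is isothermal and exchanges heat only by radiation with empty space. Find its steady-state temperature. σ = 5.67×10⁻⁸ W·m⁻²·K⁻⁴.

T ≈ 286 K

At steady state, absorbed solar power + internal power = radiated power.
Absorbed: α·S·A_cross = 0.32·662·2.746 = 581.8 W (cross-section πr²).
Total input = 581.8 + 755 = 1337 W.
Radiated: εσ·A_surf·T⁴ with A_surf = 4πr² = 10.99 m².
T⁴ = 1337/(0.32·5.67×10⁻⁸·10.99) = 6.707×10⁹ K⁴.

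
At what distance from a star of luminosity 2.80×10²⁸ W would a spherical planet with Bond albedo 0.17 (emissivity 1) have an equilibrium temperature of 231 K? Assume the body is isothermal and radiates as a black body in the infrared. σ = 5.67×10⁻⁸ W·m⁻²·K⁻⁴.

d ≈ 1.69×10¹² m

For an isothermal black-emitting sphere, (1−a)S·πr² = σ·4πr²·T⁴ ⇒ S = 4σT⁴/(1−a).
S = 4·5.67×10⁻⁸·(231)⁴/0.830 = 778.1 W/m².
Flux falls as S = L/(4πd²), so d = √(L/(4πS)) = √(2.80×10²⁸/(4π·778.1)).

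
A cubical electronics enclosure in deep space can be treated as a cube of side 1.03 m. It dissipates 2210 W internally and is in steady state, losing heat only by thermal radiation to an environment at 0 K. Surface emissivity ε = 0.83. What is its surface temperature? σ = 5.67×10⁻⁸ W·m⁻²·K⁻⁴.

Steady state: internal power = radiated power, P = εσA T⁴.
Radiating area A = 6L² = 6.365 m².
T⁴ = P/(εσA) = 2210/(0.83·5.67×10⁻⁸·6.365) = 7.377×10⁹ K⁴.
T = (7.377×10⁹)^(1/4).

T ≈ 293 K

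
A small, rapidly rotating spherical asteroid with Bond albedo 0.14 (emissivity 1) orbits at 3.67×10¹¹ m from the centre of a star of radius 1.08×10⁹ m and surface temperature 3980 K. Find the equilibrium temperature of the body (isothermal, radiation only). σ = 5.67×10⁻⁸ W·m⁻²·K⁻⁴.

T ≈ 147 K

The star's surface emits σT_*⁴; at distance d the flux is S = σT_*⁴(R_*/d)².
S = 5.67×10⁻⁸·(3980)⁴·(1.08×10⁹/3.67×10¹¹)² = 123.2 W/m².
For an isothermal sphere T⁴ = (1−a)S/(4σ) = 4.672×10⁸ K⁴.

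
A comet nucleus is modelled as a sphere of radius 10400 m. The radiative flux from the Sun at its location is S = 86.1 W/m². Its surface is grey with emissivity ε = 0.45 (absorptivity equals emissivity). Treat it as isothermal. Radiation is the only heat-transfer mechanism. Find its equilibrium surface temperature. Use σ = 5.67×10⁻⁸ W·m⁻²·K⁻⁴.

At equilibrium, absorbed power = emitted power.
Absorbing cross-section = πr² = 3.398×10⁸ m²; emitting surface = 4πr² = 1.359×10⁹ m² (ratio 4).
εS·A_cross = εσ·A_surf·T⁴  ⇒  T⁴ = S/(4σ)   (ε cancels).
T⁴ = 86.1/(4·5.67×10⁻⁸) = 3.796×10⁸ K⁴.
T = (3.796×10⁸)^(1/4).

T ≈ 140 K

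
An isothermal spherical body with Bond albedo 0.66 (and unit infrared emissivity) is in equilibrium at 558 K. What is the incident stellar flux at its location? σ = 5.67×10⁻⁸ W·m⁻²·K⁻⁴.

S ≈ 64700 W/m²

(1−a)S·πr² = σ·4πr²·T⁴ ⇒ S = 4σT⁴/(1−a).
S = 4·5.67×10⁻⁸·9.695×10¹⁰/0.340.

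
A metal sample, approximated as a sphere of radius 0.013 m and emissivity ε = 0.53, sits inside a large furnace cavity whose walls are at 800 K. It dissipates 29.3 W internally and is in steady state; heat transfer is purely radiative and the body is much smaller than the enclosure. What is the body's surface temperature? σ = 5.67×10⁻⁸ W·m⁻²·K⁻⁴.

For a small grey body in a large enclosure, net radiated power = εσA(T⁴ − T_w⁴).
Steady state: P = εσA(T⁴ − T_w⁴) with A = 4πr² = 0.002124 m².
T⁴ = P/(εσA) + T_w⁴ = 29.3/(0.53·5.67×10⁻⁸·0.002124) + (800)⁴
    = 4.591×10¹¹ + 4.096×10¹¹ = 8.687×10¹¹ K⁴.

T ≈ 965 K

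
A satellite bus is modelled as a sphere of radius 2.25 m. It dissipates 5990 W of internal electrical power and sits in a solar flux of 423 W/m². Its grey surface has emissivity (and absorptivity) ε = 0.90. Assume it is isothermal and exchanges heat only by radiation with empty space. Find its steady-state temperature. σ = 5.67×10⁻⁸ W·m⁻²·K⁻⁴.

T ≈ 247 K

At steady state, absorbed solar power + internal power = radiated power.
Absorbed: α·S·A_cross = 0.90·423·15.90 = 6055 W (cross-section πr²).
Total input = 6055 + 5990 = 12040 W.
Radiated: εσ·A_surf·T⁴ with A_surf = 4πr² = 63.62 m².
T⁴ = 12040/(0.90·5.67×10⁻⁸·63.62) = 3.710×10⁹ K⁴.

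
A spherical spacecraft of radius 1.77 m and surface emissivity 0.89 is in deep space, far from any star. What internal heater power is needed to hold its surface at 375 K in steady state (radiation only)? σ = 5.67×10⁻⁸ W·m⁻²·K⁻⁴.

P = εσ·4πr²·T⁴.
4πr² = 39.37 m²; T⁴ = 1.978×10¹⁰ K⁴.
P = 0.89·5.67×10⁻⁸·39.37·1.978×10¹⁰.

P ≈ 39300 W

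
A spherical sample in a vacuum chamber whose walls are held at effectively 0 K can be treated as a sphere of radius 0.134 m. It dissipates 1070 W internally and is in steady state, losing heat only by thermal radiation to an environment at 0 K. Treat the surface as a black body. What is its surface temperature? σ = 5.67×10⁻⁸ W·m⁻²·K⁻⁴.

T ≈ 538 K

Steady state: internal power = radiated power, P = εσA T⁴.
Radiating area A = 4πr² = 0.2256 m².
T⁴ = P/(εσA) = 1070/(1.0·5.67×10⁻⁸·0.2256) = 8.363×10¹⁰ K⁴.
T = (8.363×10¹⁰)^(1/4).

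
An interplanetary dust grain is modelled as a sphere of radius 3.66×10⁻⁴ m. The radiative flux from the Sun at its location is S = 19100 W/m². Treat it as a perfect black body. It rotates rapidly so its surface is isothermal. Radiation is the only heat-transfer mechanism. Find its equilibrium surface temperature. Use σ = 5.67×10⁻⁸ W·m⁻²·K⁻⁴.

T ≈ 539 K

At equilibrium, absorbed power = emitted power.
Absorbing cross-section = πr² = 4.208×10⁻⁷ m²; emitting surface = 4πr² = 1.683×10⁻⁶ m² (ratio 4).
S·A_cross = εσ·A_surf·T⁴  ⇒  T⁴ = S/(4σ).
T⁴ = 1.00·19100/(4·5.67×10⁻⁸) = 8.422×10¹⁰ K⁴.
T = (8.422×10¹⁰)^(1/4).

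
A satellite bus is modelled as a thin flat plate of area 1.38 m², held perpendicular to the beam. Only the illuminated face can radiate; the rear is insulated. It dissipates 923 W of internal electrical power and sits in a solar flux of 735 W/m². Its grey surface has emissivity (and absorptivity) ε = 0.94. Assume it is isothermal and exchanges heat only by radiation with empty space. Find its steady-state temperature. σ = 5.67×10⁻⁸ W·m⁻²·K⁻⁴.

T ≈ 400 K

At steady state, absorbed solar power + internal power = radiated power.
Absorbed: α·S·A_cross = 0.94·735·1.380 = 953.4 W (cross-section A).
Total input = 953.4 + 923 = 1876 W.
Radiated: εσ·A_surf·T⁴ with A_surf = A = 1.380 m².
T⁴ = 1876/(0.94·5.67×10⁻⁸·1.380) = 2.551×10¹⁰ K⁴.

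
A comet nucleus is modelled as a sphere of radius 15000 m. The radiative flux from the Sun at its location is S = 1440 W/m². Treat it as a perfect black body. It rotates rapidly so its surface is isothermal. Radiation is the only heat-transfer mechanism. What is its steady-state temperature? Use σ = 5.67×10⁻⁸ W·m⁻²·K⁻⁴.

At equilibrium, absorbed power = emitted power.
Absorbing cross-section = πr² = 7.069×10⁸ m²; emitting surface = 4πr² = 2.827×10⁹ m² (ratio 4).
S·A_cross = εσ·A_surf·T⁴  ⇒  T⁴ = S/(4σ).
T⁴ = 1.00·1440/(4·5.67×10⁻⁸) = 6.349×10⁹ K⁴.
T = (6.349×10⁹)^(1/4).

T ≈ 282 K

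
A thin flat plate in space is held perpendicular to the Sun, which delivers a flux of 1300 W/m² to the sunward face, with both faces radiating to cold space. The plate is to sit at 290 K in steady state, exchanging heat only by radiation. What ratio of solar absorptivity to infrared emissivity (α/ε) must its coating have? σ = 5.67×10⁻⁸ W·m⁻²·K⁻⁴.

Balance: αS·A = εσ·2A·T⁴ ⇒ α/ε = 2σT⁴/S.
α/ε = 2·5.67×10⁻⁸·(290)⁴/1300 = 2·5.67×10⁻⁸·7.073×10⁹/1300.

α/ε ≈ 0.617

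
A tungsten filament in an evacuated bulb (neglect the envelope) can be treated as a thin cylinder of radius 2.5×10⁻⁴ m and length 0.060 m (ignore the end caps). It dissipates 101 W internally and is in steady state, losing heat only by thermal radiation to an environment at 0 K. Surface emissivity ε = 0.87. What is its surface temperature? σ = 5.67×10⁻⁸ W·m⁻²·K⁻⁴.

Steady state: internal power = radiated power, P = εσA T⁴.
Radiating area A = 2πrL = 9.425×10⁻⁵ m².
T⁴ = P/(εσA) = 101/(0.87·5.67×10⁻⁸·9.425×10⁻⁵) = 2.172×10¹³ K⁴.
T = (2.172×10¹³)^(1/4).

T ≈ 2160 K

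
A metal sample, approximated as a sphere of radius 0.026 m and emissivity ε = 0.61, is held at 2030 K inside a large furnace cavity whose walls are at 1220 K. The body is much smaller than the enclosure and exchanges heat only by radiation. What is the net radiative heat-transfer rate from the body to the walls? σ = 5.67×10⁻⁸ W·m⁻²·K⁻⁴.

P_net ≈ 4340 W

For a small grey body in a large enclosure: P_net = εσA(T_body⁴ − T_wall⁴).
A = 4πr² = 0.008495 m²; T_body⁴ − T_wall⁴ = 1.698×10¹³ − 2.215×10¹² = 1.477×10¹³ K⁴.
|P_net| = 0.61·5.67×10⁻⁸·0.008495·1.477×10¹³.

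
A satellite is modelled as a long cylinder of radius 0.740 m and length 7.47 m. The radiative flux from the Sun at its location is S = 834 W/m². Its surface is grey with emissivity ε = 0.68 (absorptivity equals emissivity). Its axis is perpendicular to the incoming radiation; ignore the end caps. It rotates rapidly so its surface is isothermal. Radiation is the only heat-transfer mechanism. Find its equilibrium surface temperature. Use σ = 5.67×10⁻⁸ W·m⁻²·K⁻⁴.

At equilibrium, absorbed power = emitted power.
Absorbing cross-section = 2rL = 11.06 m²; emitting surface = 2πrL = 34.73 m² (ratio π).
εS·A_cross = εσ·A_surf·T⁴  ⇒  T⁴ = S/(πσ)   (ε cancels).
T⁴ = 834/(π·5.67×10⁻⁸) = 4.682×10⁹ K⁴.
T = (4.682×10⁹)^(1/4).

T ≈ 262 K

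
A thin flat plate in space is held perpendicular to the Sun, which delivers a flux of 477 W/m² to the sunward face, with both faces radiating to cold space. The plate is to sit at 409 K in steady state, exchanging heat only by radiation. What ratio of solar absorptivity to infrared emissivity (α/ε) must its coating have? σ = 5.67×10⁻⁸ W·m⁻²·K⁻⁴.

Balance: αS·A = εσ·2A·T⁴ ⇒ α/ε = 2σT⁴/S.
α/ε = 2·5.67×10⁻⁸·(409)⁴/477 = 2·5.67×10⁻⁸·2.798×10¹⁰/477.

α/ε ≈ 6.65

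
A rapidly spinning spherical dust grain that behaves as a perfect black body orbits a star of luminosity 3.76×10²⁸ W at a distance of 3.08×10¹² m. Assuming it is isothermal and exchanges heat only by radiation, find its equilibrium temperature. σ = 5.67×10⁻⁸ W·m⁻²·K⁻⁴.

T ≈ 193 K

First find the stellar flux at distance d: S = L/(4πd²) = 3.76×10²⁸/(4π·(3.08×10¹²)²) = 315.4 W/m².
For an isothermal sphere, absorbed (1−a)S·πr² = emitted σ·4πr²·T⁴, so T⁴ = (1−a)S/(4σ).
T⁴ = 1.00·315.4/(4·5.67×10⁻⁸) = 1.391×10⁹ K⁴.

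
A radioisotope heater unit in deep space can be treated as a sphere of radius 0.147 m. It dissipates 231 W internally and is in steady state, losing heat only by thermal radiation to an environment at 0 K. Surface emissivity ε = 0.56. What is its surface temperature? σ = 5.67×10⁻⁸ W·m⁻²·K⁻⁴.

T ≈ 405 K

Steady state: internal power = radiated power, P = εσA T⁴.
Radiating area A = 4πr² = 0.2715 m².
T⁴ = P/(εσA) = 231/(0.56·5.67×10⁻⁸·0.2715) = 2.679×10¹⁰ K⁴.
T = (2.679×10¹⁰)^(1/4).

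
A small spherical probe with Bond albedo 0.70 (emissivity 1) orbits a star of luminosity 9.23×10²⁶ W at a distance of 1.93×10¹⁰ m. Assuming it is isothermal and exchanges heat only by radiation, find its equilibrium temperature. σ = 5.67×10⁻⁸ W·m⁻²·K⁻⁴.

T ≈ 715 K

First find the stellar flux at distance d: S = L/(4πd²) = 9.23×10²⁶/(4π·(1.93×10¹⁰)²) = 1.972×10⁵ W/m².
For an isothermal sphere, absorbed (1−a)S·πr² = emitted σ·4πr²·T⁴, so T⁴ = (1−a)S/(4σ).
T⁴ = 0.300·1.972×10⁵/(4·5.67×10⁻⁸) = 2.608×10¹¹ K⁴.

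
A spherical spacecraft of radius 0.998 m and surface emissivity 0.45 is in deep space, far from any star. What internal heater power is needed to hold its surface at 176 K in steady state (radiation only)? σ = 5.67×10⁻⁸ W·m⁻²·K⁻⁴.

P ≈ 306 W

P = εσ·4πr²·T⁴.
4πr² = 12.52 m²; T⁴ = 9.595×10⁸ K⁴.
P = 0.45·5.67×10⁻⁸·12.52·9.595×10⁸.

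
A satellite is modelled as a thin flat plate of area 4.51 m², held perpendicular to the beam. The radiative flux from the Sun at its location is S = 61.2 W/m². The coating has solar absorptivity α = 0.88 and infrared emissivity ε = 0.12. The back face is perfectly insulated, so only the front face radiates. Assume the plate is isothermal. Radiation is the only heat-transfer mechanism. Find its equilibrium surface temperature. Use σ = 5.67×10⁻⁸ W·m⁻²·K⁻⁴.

At equilibrium, absorbed power = emitted power.
Absorbing cross-section = A = 4.510 m²; emitting surface = A = 4.510 m² (ratio 1).
αS·A_cross = εσ·A_surf·T⁴  ⇒  T⁴ = αS/(ε·1σ).
T⁴ = 0.880·61.2/(0.12·1·5.67×10⁻⁸) = 7.915×10⁹ K⁴.
T = (7.915×10⁹)^(1/4).

T ≈ 298 K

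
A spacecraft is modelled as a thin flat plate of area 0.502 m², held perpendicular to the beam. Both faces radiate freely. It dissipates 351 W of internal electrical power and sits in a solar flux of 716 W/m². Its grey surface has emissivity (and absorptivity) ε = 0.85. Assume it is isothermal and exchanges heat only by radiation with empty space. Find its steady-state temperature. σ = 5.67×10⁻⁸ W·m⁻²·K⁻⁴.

T ≈ 341 K

At steady state, absorbed solar power + internal power = radiated power.
Absorbed: α·S·A_cross = 0.85·716·0.5020 = 305.5 W (cross-section A).
Total input = 305.5 + 351 = 656.5 W.
Radiated: εσ·A_surf·T⁴ with A_surf = 2A = 1.004 m².
T⁴ = 656.5/(0.85·5.67×10⁻⁸·1.004) = 1.357×10¹⁰ K⁴.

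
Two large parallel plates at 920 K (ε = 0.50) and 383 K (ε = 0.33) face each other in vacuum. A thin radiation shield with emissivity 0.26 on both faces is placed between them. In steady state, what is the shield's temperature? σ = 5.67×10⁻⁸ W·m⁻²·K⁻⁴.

In steady state the net flux on the hot side equals that on the cold side.
σ(T₁⁴−T_s⁴)/D₁ = σ(T_s⁴−T₂⁴)/D₂, with D₁ = 1/ε₁+1/ε_s−1 = 4.846, D₂ = 1/ε_s+1/ε₂−1 = 5.876.
Solve for T_s⁴: T_s⁴ = (D₂·T₁⁴ + D₁·T₂⁴)/(D₁+D₂) = 4.023×10¹¹ K⁴.

T_s ≈ 796 K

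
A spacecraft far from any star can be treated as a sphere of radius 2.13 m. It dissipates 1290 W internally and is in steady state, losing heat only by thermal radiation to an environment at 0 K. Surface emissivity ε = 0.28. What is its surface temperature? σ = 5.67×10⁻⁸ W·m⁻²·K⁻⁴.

T ≈ 194 K

Steady state: internal power = radiated power, P = εσA T⁴.
Radiating area A = 4πr² = 57.01 m².
T⁴ = P/(εσA) = 1290/(0.28·5.67×10⁻⁸·57.01) = 1.425×10⁹ K⁴.
T = (1.425×10⁹)^(1/4).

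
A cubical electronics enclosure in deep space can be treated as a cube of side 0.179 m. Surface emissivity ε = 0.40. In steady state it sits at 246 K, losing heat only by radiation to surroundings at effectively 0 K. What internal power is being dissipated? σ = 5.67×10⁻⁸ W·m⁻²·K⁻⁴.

Steady state: P = εσA T⁴.
A = 6L² = 0.1922 m²; T⁴ = (246)⁴ = 3.662×10⁹ K⁴.
P = 0.40 × 5.67×10⁻⁸ × 0.1922 × 3.662×10⁹.

P ≈ 16.0 W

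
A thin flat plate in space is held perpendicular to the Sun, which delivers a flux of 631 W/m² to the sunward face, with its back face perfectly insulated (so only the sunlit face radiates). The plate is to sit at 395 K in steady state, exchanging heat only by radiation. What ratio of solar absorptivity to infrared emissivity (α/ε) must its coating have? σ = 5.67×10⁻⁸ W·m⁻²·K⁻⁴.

Balance: αS·A = εσ·1A·T⁴ ⇒ α/ε = σT⁴/S.
α/ε = 5.67×10⁻⁸·(395)⁴/631 = 5.67×10⁻⁸·2.434×10¹⁰/631.

α/ε ≈ 2.19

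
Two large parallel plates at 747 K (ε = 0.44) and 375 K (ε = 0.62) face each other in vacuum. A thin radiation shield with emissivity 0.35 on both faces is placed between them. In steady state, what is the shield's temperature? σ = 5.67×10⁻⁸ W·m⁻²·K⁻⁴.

In steady state the net flux on the hot side equals that on the cold side.
σ(T₁⁴−T_s⁴)/D₁ = σ(T_s⁴−T₂⁴)/D₂, with D₁ = 1/ε₁+1/ε_s−1 = 4.130, D₂ = 1/ε_s+1/ε₂−1 = 3.470.
Solve for T_s⁴: T_s⁴ = (D₂·T₁⁴ + D₁·T₂⁴)/(D₁+D₂) = 1.529×10¹¹ K⁴.

T_s ≈ 625 K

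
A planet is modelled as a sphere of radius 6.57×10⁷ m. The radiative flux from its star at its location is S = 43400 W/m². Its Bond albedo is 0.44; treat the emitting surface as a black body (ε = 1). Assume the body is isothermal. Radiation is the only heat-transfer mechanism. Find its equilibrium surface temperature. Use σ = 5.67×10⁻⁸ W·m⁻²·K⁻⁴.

At equilibrium, absorbed power = emitted power.
Absorbing cross-section = πr² = 1.356×10¹⁶ m²; emitting surface = 4πr² = 5.424×10¹⁶ m² (ratio 4).
(1−a)S·A_cross = εσ·A_surf·T⁴  ⇒  T⁴ = (1−a)S/(4σ).
T⁴ = 0.560·43400/(4·5.67×10⁻⁸) = 1.072×10¹¹ K⁴.
T = (1.072×10¹¹)^(1/4).

T ≈ 572 K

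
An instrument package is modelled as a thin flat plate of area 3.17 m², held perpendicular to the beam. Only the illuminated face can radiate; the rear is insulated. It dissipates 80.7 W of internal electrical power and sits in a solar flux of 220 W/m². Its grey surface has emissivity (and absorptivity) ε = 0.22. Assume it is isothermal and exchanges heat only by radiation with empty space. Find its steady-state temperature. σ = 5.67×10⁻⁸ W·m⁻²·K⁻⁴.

At steady state, absorbed solar power + internal power = radiated power.
Absorbed: α·S·A_cross = 0.22·220·3.170 = 153.4 W (cross-section A).
Total input = 153.4 + 80.7 = 234.1 W.
Radiated: εσ·A_surf·T⁴ with A_surf = A = 3.170 m².
T⁴ = 234.1/(0.22·5.67×10⁻⁸·3.170) = 5.921×10⁹ K⁴.

T ≈ 277 K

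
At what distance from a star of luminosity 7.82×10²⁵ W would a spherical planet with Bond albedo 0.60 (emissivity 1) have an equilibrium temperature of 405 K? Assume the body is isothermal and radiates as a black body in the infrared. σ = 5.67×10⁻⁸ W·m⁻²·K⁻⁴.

For an isothermal black-emitting sphere, (1−a)S·πr² = σ·4πr²·T⁴ ⇒ S = 4σT⁴/(1−a).
S = 4·5.67×10⁻⁸·(405)⁴/0.400 = 15250 W/m².
Flux falls as S = L/(4πd²), so d = √(L/(4πS)) = √(7.82×10²⁵/(4π·15250)).

d ≈ 2.02×10¹⁰ m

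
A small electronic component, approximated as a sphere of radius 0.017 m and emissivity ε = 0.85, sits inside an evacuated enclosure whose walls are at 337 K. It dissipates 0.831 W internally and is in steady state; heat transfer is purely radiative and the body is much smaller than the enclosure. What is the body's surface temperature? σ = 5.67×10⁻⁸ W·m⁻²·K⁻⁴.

For a small grey body in a large enclosure, net radiated power = εσA(T⁴ − T_w⁴).
Steady state: P = εσA(T⁴ − T_w⁴) with A = 4πr² = 0.003632 m².
T⁴ = P/(εσA) + T_w⁴ = 0.831/(0.85·5.67×10⁻⁸·0.003632) + (337)⁴
    = 4.748×10⁹ + 1.290×10¹⁰ = 1.765×10¹⁰ K⁴.

T ≈ 364 K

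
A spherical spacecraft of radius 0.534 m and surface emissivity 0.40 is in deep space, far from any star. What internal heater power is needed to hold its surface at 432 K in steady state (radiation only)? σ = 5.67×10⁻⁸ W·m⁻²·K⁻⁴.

P = εσ·4πr²·T⁴.
4πr² = 3.583 m²; T⁴ = 3.483×10¹⁰ K⁴.
P = 0.40·5.67×10⁻⁸·3.583·3.483×10¹⁰.

P ≈ 2830 W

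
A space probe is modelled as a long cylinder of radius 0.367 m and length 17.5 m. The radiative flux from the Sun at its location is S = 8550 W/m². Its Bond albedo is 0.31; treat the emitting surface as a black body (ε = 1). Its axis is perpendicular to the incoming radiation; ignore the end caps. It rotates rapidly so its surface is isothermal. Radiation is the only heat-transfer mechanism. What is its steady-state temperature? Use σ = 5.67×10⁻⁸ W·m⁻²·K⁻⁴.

T ≈ 427 K

At equilibrium, absorbed power = emitted power.
Absorbing cross-section = 2rL = 12.84 m²; emitting surface = 2πrL = 40.35 m² (ratio π).
(1−a)S·A_cross = εσ·A_surf·T⁴  ⇒  T⁴ = (1−a)S/(πσ).
T⁴ = 0.690·8550/(π·5.67×10⁻⁸) = 3.312×10¹⁰ K⁴.
T = (3.312×10¹⁰)^(1/4).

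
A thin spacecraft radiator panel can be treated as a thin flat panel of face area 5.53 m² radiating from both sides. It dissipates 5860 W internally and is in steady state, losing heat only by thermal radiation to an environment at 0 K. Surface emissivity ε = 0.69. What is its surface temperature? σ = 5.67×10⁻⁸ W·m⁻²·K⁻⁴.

T ≈ 341 K

Steady state: internal power = radiated power, P = εσA T⁴.
Radiating area A = 2·5.53 = 11.06 m².
T⁴ = P/(εσA) = 5860/(0.69·5.67×10⁻⁸·11.06) = 1.354×10¹⁰ K⁴.
T = (1.354×10¹⁰)^(1/4).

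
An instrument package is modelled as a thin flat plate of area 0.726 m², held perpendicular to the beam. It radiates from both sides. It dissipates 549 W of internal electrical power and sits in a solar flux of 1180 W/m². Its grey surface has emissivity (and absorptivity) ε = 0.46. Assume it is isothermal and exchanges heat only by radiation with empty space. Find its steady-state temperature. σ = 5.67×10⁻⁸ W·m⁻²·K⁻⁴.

At steady state, absorbed solar power + internal power = radiated power.
Absorbed: α·S·A_cross = 0.46·1180·0.7260 = 394.1 W (cross-section A).
Total input = 394.1 + 549 = 943.1 W.
Radiated: εσ·A_surf·T⁴ with A_surf = 2A = 1.452 m².
T⁴ = 943.1/(0.46·5.67×10⁻⁸·1.452) = 2.490×10¹⁰ K⁴.

T ≈ 397 K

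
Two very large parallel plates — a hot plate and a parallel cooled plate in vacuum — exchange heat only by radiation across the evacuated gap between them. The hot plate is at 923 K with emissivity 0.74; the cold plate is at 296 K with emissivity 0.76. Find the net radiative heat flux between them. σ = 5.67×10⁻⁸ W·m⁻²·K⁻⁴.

q ≈ 24400 W/m²

For two infinite grey parallel plates, q = σ(T₁⁴ − T₂⁴)/(1/ε₁ + 1/ε₂ − 1).
T₁⁴ − T₂⁴ = 7.258×10¹¹ − 7.677×10⁹ = 7.181×10¹¹ K⁴.
1/ε₁ + 1/ε₂ − 1 = 1.351 + 1.316 − 1 = 1.667.
q = 5.67×10⁻⁸ × 7.181×10¹¹ / 1.667.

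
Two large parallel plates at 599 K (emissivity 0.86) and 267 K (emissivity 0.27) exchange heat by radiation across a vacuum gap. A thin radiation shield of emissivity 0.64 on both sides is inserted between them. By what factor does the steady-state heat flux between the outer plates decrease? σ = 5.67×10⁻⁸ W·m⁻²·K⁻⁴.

Without shield: q₀ = σΔ(T⁴)/(1/ε₁+1/ε₂−1) with denominator 3.866.
With shield the two gaps are in series; the resistances add: (1/ε₁+1/ε_s−1)+(1/ε_s+1/ε₂−1) = 1.725+4.266 = 5.991.
Heat-flux ratio q₀/q = 5.991/3.866.

factor ≈ 1.55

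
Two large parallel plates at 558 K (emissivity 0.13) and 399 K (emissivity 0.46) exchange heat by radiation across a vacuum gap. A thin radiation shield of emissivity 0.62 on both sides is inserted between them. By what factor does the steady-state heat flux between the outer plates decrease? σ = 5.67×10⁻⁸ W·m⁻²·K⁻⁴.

factor ≈ 1.25

Without shield: q₀ = σΔ(T⁴)/(1/ε₁+1/ε₂−1) with denominator 8.866.
With shield the two gaps are in series; the resistances add: (1/ε₁+1/ε_s−1)+(1/ε_s+1/ε₂−1) = 8.305+2.787 = 11.09.
Heat-flux ratio q₀/q = 11.09/8.866.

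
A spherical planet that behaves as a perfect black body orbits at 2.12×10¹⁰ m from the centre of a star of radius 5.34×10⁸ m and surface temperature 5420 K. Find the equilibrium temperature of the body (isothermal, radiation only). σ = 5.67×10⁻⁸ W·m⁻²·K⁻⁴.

T ≈ 608 K

The star's surface emits σT_*⁴; at distance d the flux is S = σT_*⁴(R_*/d)².
S = 5.67×10⁻⁸·(5420)⁴·(5.34×10⁸/2.12×10¹⁰)² = 31040 W/m².
For an isothermal sphere T⁴ = (1−a)S/(4σ) = 1.369×10¹¹ K⁴.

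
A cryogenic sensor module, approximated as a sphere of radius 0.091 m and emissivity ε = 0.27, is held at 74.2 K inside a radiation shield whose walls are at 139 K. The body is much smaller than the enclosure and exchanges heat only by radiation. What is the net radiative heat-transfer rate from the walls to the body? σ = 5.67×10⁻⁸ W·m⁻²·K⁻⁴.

For a small grey body in a large enclosure: P_net = εσA(T_body⁴ − T_wall⁴).
A = 4πr² = 0.1041 m²; T_body⁴ − T_wall⁴ = 3.031×10⁷ − 3.733×10⁸ = -3.430×10⁸ K⁴.
|P_net| = 0.27·5.67×10⁻⁸·0.1041·3.430×10⁸.

P_net ≈ 0.546 W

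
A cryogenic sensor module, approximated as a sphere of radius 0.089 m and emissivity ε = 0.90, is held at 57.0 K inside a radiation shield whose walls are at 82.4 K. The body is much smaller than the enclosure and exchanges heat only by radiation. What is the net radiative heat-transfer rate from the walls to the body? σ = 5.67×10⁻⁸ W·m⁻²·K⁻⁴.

For a small grey body in a large enclosure: P_net = εσA(T_body⁴ − T_wall⁴).
A = 4πr² = 0.09954 m²; T_body⁴ − T_wall⁴ = 1.056×10⁷ − 4.610×10⁷ = -3.554×10⁷ K⁴.
|P_net| = 0.90·5.67×10⁻⁸·0.09954·3.554×10⁷.

P_net ≈ 0.181 W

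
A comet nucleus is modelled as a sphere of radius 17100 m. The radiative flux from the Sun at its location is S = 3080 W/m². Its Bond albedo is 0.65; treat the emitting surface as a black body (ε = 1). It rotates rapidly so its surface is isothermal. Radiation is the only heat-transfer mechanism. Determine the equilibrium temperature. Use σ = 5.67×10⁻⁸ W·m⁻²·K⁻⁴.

T ≈ 263 K

At equilibrium, absorbed power = emitted power.
Absorbing cross-section = πr² = 9.186×10⁸ m²; emitting surface = 4πr² = 3.675×10⁹ m² (ratio 4).
(1−a)S·A_cross = εσ·A_surf·T⁴  ⇒  T⁴ = (1−a)S/(4σ).
T⁴ = 0.350·3080/(4·5.67×10⁻⁸) = 4.753×10⁹ K⁴.
T = (4.753×10⁹)^(1/4).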